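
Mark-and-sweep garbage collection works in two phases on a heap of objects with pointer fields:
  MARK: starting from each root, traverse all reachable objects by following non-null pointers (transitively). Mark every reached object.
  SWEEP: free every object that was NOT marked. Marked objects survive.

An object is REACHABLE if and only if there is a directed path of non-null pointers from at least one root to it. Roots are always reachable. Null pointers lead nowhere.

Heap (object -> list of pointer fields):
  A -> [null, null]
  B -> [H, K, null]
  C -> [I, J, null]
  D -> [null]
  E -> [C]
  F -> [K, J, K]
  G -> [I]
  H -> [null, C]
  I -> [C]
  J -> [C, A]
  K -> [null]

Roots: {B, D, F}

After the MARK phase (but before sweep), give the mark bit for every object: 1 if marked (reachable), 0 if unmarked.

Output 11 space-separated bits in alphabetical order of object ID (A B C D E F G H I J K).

Answer: 1 1 1 1 0 1 0 1 1 1 1

Derivation:
Roots: B D F
Mark B: refs=H K null, marked=B
Mark D: refs=null, marked=B D
Mark F: refs=K J K, marked=B D F
Mark H: refs=null C, marked=B D F H
Mark K: refs=null, marked=B D F H K
Mark J: refs=C A, marked=B D F H J K
Mark C: refs=I J null, marked=B C D F H J K
Mark A: refs=null null, marked=A B C D F H J K
Mark I: refs=C, marked=A B C D F H I J K
Unmarked (collected): E G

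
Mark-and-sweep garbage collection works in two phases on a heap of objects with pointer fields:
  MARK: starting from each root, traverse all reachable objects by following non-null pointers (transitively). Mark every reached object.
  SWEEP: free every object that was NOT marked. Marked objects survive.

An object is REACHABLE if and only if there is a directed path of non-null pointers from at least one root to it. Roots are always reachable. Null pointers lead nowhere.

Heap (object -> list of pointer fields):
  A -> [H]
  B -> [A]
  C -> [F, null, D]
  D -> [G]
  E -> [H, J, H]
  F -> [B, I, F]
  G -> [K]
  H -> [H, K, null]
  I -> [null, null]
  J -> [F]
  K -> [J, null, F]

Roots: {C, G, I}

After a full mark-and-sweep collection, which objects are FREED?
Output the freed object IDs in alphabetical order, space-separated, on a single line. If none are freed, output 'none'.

Roots: C G I
Mark C: refs=F null D, marked=C
Mark G: refs=K, marked=C G
Mark I: refs=null null, marked=C G I
Mark F: refs=B I F, marked=C F G I
Mark D: refs=G, marked=C D F G I
Mark K: refs=J null F, marked=C D F G I K
Mark B: refs=A, marked=B C D F G I K
Mark J: refs=F, marked=B C D F G I J K
Mark A: refs=H, marked=A B C D F G I J K
Mark H: refs=H K null, marked=A B C D F G H I J K
Unmarked (collected): E

Answer: E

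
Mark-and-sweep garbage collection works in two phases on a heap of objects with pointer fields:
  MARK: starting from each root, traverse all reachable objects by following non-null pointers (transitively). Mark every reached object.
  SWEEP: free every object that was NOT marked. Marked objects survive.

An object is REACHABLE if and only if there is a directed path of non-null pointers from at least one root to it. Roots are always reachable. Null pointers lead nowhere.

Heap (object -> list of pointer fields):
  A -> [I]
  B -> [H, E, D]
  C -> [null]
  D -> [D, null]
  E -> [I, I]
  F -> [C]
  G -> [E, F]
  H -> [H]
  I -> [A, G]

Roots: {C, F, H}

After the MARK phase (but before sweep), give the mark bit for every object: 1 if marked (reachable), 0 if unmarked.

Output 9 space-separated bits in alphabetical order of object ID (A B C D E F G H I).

Answer: 0 0 1 0 0 1 0 1 0

Derivation:
Roots: C F H
Mark C: refs=null, marked=C
Mark F: refs=C, marked=C F
Mark H: refs=H, marked=C F H
Unmarked (collected): A B D E G I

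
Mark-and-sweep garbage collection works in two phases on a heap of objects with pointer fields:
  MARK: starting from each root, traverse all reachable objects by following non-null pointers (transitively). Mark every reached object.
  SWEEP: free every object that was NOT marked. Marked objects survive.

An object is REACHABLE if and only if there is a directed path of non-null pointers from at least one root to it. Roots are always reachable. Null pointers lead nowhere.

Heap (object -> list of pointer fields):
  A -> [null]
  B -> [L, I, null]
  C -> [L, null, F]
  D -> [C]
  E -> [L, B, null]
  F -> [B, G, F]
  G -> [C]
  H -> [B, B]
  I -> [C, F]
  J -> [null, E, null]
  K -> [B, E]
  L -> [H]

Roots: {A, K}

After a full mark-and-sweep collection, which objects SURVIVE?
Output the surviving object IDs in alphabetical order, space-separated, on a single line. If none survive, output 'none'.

Answer: A B C E F G H I K L

Derivation:
Roots: A K
Mark A: refs=null, marked=A
Mark K: refs=B E, marked=A K
Mark B: refs=L I null, marked=A B K
Mark E: refs=L B null, marked=A B E K
Mark L: refs=H, marked=A B E K L
Mark I: refs=C F, marked=A B E I K L
Mark H: refs=B B, marked=A B E H I K L
Mark C: refs=L null F, marked=A B C E H I K L
Mark F: refs=B G F, marked=A B C E F H I K L
Mark G: refs=C, marked=A B C E F G H I K L
Unmarked (collected): D J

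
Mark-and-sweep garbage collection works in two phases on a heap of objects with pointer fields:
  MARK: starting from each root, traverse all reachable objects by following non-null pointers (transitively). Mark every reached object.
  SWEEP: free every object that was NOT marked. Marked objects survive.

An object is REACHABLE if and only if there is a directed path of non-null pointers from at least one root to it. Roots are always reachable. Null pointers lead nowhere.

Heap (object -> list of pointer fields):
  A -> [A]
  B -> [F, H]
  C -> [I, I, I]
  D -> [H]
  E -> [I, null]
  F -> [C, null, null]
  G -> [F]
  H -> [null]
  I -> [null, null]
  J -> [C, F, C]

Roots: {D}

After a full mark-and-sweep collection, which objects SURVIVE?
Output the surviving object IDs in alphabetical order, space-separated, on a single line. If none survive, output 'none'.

Answer: D H

Derivation:
Roots: D
Mark D: refs=H, marked=D
Mark H: refs=null, marked=D H
Unmarked (collected): A B C E F G I J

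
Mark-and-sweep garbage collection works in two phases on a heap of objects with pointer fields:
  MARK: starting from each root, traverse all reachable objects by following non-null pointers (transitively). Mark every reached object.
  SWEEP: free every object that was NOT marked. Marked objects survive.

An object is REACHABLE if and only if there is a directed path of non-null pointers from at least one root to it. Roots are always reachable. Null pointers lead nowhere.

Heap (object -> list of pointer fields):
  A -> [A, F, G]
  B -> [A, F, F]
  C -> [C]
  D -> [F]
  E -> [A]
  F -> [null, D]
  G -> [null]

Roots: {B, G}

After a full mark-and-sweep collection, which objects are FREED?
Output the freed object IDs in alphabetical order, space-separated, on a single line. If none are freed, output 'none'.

Answer: C E

Derivation:
Roots: B G
Mark B: refs=A F F, marked=B
Mark G: refs=null, marked=B G
Mark A: refs=A F G, marked=A B G
Mark F: refs=null D, marked=A B F G
Mark D: refs=F, marked=A B D F G
Unmarked (collected): C E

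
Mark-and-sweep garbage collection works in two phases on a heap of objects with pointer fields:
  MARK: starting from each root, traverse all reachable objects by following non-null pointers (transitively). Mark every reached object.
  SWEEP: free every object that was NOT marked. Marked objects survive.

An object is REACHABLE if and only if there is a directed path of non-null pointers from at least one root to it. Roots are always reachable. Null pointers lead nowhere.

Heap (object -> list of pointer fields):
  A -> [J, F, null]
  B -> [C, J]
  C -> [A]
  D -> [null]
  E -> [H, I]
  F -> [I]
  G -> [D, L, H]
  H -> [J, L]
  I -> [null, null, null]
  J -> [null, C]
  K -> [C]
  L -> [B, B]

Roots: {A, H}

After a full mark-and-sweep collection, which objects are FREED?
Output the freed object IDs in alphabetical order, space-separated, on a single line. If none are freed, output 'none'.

Roots: A H
Mark A: refs=J F null, marked=A
Mark H: refs=J L, marked=A H
Mark J: refs=null C, marked=A H J
Mark F: refs=I, marked=A F H J
Mark L: refs=B B, marked=A F H J L
Mark C: refs=A, marked=A C F H J L
Mark I: refs=null null null, marked=A C F H I J L
Mark B: refs=C J, marked=A B C F H I J L
Unmarked (collected): D E G K

Answer: D E G K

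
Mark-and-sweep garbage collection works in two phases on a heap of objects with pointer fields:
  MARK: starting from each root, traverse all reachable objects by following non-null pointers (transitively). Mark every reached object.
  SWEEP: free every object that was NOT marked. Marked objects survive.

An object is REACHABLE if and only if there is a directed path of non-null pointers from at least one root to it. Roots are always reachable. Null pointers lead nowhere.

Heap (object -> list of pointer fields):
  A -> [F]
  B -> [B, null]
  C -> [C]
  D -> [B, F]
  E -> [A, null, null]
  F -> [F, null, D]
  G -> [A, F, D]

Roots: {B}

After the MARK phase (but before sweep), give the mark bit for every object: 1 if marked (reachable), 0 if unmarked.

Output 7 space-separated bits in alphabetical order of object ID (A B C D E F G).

Roots: B
Mark B: refs=B null, marked=B
Unmarked (collected): A C D E F G

Answer: 0 1 0 0 0 0 0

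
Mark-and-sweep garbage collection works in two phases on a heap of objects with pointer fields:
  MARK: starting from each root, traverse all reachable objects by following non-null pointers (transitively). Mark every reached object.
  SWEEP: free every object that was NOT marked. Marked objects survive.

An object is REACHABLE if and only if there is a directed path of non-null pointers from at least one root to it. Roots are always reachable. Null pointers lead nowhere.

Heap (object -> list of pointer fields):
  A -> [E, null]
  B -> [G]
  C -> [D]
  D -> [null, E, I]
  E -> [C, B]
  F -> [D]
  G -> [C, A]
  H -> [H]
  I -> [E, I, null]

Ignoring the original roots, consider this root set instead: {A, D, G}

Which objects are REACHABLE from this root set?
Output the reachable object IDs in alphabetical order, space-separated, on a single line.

Roots: A D G
Mark A: refs=E null, marked=A
Mark D: refs=null E I, marked=A D
Mark G: refs=C A, marked=A D G
Mark E: refs=C B, marked=A D E G
Mark I: refs=E I null, marked=A D E G I
Mark C: refs=D, marked=A C D E G I
Mark B: refs=G, marked=A B C D E G I
Unmarked (collected): F H

Answer: A B C D E G I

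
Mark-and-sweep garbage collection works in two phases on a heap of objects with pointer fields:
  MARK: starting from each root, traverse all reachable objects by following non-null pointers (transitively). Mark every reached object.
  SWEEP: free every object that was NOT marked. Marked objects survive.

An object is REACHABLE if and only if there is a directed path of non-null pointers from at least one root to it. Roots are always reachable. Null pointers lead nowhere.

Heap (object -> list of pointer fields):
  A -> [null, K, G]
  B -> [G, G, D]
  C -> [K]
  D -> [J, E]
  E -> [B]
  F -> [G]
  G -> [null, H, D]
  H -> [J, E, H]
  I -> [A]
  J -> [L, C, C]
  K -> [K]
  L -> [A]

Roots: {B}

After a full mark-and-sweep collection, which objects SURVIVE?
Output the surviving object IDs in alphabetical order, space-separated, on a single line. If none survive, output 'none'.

Answer: A B C D E G H J K L

Derivation:
Roots: B
Mark B: refs=G G D, marked=B
Mark G: refs=null H D, marked=B G
Mark D: refs=J E, marked=B D G
Mark H: refs=J E H, marked=B D G H
Mark J: refs=L C C, marked=B D G H J
Mark E: refs=B, marked=B D E G H J
Mark L: refs=A, marked=B D E G H J L
Mark C: refs=K, marked=B C D E G H J L
Mark A: refs=null K G, marked=A B C D E G H J L
Mark K: refs=K, marked=A B C D E G H J K L
Unmarked (collected): F I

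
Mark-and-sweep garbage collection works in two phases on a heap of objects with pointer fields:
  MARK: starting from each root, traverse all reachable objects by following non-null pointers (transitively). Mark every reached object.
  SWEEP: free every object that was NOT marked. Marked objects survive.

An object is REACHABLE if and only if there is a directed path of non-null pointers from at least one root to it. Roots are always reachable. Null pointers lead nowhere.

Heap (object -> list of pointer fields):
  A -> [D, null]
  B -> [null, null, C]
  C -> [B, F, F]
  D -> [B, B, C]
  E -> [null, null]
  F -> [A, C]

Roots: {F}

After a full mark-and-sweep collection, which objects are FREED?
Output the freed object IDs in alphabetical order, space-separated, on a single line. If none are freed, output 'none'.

Roots: F
Mark F: refs=A C, marked=F
Mark A: refs=D null, marked=A F
Mark C: refs=B F F, marked=A C F
Mark D: refs=B B C, marked=A C D F
Mark B: refs=null null C, marked=A B C D F
Unmarked (collected): E

Answer: E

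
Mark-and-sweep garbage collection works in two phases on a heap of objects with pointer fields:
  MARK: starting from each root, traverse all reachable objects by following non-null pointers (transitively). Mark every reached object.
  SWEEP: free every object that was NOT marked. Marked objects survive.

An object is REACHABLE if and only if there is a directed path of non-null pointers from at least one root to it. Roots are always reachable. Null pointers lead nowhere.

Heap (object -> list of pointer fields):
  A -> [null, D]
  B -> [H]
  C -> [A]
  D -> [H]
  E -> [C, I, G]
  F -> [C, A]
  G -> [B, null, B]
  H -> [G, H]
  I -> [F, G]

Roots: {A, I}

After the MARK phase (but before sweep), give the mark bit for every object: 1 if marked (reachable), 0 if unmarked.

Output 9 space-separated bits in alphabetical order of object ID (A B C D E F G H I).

Answer: 1 1 1 1 0 1 1 1 1

Derivation:
Roots: A I
Mark A: refs=null D, marked=A
Mark I: refs=F G, marked=A I
Mark D: refs=H, marked=A D I
Mark F: refs=C A, marked=A D F I
Mark G: refs=B null B, marked=A D F G I
Mark H: refs=G H, marked=A D F G H I
Mark C: refs=A, marked=A C D F G H I
Mark B: refs=H, marked=A B C D F G H I
Unmarked (collected): E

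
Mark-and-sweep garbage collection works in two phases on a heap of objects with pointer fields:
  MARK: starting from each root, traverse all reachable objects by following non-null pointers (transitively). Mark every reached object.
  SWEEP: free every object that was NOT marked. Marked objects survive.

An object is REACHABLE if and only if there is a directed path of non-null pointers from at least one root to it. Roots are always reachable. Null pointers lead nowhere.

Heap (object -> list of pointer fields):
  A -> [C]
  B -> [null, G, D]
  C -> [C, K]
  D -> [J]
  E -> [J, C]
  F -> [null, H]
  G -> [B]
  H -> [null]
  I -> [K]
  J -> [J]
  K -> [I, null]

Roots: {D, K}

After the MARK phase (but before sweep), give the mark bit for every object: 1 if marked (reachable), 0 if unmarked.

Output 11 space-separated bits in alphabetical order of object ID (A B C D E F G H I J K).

Answer: 0 0 0 1 0 0 0 0 1 1 1

Derivation:
Roots: D K
Mark D: refs=J, marked=D
Mark K: refs=I null, marked=D K
Mark J: refs=J, marked=D J K
Mark I: refs=K, marked=D I J K
Unmarked (collected): A B C E F G H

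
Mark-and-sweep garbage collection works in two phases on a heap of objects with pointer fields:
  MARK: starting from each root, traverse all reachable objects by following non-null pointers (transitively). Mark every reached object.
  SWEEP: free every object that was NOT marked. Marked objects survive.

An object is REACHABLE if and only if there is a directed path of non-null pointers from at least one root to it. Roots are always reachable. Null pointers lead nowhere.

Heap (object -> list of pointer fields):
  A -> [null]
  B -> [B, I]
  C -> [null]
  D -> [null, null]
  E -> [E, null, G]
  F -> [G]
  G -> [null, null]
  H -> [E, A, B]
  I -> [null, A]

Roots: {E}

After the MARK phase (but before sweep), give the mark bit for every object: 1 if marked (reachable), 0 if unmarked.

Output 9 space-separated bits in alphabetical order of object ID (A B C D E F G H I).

Answer: 0 0 0 0 1 0 1 0 0

Derivation:
Roots: E
Mark E: refs=E null G, marked=E
Mark G: refs=null null, marked=E G
Unmarked (collected): A B C D F H I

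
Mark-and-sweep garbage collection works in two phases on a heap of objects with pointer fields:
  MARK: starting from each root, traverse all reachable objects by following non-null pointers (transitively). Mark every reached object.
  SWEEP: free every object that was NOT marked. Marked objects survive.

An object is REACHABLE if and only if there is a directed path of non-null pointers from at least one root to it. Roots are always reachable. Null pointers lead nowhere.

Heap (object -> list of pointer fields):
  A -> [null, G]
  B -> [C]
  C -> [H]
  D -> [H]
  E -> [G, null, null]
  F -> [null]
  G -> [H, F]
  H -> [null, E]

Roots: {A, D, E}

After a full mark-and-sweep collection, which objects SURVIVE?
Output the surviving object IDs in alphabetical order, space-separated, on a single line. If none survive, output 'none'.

Answer: A D E F G H

Derivation:
Roots: A D E
Mark A: refs=null G, marked=A
Mark D: refs=H, marked=A D
Mark E: refs=G null null, marked=A D E
Mark G: refs=H F, marked=A D E G
Mark H: refs=null E, marked=A D E G H
Mark F: refs=null, marked=A D E F G H
Unmarked (collected): B C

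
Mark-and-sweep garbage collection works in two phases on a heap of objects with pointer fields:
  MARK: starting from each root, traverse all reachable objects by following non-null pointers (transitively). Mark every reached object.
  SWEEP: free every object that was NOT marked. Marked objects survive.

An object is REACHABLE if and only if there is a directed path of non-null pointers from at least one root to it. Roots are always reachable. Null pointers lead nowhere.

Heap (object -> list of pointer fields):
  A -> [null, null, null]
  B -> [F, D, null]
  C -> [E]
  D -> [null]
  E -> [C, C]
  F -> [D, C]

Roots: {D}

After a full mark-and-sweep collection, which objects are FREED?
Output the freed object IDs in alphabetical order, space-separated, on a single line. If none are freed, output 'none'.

Answer: A B C E F

Derivation:
Roots: D
Mark D: refs=null, marked=D
Unmarked (collected): A B C E F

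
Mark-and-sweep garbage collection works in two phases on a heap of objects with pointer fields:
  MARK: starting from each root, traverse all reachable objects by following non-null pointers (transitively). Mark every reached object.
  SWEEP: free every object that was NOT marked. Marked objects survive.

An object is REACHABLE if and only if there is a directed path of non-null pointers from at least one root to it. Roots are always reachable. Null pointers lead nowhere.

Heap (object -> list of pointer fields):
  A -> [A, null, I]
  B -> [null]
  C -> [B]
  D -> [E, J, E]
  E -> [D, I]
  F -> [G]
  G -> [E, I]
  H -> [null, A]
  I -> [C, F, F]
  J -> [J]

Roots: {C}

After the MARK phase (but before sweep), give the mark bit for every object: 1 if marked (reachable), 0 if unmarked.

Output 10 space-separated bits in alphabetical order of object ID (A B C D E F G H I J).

Answer: 0 1 1 0 0 0 0 0 0 0

Derivation:
Roots: C
Mark C: refs=B, marked=C
Mark B: refs=null, marked=B C
Unmarked (collected): A D E F G H I J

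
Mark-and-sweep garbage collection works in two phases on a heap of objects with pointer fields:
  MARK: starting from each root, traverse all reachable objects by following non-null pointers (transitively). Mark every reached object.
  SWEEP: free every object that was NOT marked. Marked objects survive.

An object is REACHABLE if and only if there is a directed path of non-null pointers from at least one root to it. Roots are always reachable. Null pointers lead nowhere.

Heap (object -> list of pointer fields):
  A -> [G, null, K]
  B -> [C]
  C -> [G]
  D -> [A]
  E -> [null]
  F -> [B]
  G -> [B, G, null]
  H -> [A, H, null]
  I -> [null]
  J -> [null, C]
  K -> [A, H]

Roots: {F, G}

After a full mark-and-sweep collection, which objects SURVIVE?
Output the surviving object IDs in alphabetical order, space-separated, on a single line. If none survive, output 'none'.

Answer: B C F G

Derivation:
Roots: F G
Mark F: refs=B, marked=F
Mark G: refs=B G null, marked=F G
Mark B: refs=C, marked=B F G
Mark C: refs=G, marked=B C F G
Unmarked (collected): A D E H I J K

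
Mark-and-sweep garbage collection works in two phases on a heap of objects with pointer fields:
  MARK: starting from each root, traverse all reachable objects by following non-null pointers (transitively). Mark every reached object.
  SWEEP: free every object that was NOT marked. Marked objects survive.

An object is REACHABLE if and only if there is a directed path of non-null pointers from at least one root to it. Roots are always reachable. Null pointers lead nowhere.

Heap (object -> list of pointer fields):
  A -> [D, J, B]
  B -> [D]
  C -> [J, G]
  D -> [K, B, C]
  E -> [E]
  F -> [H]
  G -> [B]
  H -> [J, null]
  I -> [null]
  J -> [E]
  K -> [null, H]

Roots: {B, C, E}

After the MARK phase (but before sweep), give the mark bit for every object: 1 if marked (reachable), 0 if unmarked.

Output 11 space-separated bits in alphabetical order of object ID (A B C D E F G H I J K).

Roots: B C E
Mark B: refs=D, marked=B
Mark C: refs=J G, marked=B C
Mark E: refs=E, marked=B C E
Mark D: refs=K B C, marked=B C D E
Mark J: refs=E, marked=B C D E J
Mark G: refs=B, marked=B C D E G J
Mark K: refs=null H, marked=B C D E G J K
Mark H: refs=J null, marked=B C D E G H J K
Unmarked (collected): A F I

Answer: 0 1 1 1 1 0 1 1 0 1 1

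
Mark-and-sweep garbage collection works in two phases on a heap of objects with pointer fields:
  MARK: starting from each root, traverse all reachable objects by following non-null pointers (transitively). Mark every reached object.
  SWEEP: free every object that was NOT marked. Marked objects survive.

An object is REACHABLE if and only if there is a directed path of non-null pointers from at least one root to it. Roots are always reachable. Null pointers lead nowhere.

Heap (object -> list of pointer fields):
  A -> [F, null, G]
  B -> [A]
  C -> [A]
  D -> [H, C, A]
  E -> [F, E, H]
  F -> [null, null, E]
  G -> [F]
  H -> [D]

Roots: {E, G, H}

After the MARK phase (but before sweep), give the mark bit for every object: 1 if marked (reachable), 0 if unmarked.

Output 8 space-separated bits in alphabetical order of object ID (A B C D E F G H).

Answer: 1 0 1 1 1 1 1 1

Derivation:
Roots: E G H
Mark E: refs=F E H, marked=E
Mark G: refs=F, marked=E G
Mark H: refs=D, marked=E G H
Mark F: refs=null null E, marked=E F G H
Mark D: refs=H C A, marked=D E F G H
Mark C: refs=A, marked=C D E F G H
Mark A: refs=F null G, marked=A C D E F G H
Unmarked (collected): B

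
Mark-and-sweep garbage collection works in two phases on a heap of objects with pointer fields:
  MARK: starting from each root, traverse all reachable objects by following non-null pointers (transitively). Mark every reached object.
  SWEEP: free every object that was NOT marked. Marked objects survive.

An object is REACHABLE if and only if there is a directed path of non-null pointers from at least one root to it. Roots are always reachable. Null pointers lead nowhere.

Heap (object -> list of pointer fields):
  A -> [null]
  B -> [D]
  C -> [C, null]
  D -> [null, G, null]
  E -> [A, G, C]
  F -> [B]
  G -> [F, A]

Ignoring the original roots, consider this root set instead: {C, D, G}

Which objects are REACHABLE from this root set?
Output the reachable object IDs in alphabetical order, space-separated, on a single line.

Roots: C D G
Mark C: refs=C null, marked=C
Mark D: refs=null G null, marked=C D
Mark G: refs=F A, marked=C D G
Mark F: refs=B, marked=C D F G
Mark A: refs=null, marked=A C D F G
Mark B: refs=D, marked=A B C D F G
Unmarked (collected): E

Answer: A B C D F G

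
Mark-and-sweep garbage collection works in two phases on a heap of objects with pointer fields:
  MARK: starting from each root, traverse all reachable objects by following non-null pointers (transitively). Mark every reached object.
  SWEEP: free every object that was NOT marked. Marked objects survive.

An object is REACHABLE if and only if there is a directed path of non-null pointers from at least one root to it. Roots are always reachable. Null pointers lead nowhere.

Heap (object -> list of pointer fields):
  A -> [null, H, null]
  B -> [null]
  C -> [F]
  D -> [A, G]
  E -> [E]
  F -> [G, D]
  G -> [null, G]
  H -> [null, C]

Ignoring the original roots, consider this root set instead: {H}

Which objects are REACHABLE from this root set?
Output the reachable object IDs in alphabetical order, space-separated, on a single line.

Answer: A C D F G H

Derivation:
Roots: H
Mark H: refs=null C, marked=H
Mark C: refs=F, marked=C H
Mark F: refs=G D, marked=C F H
Mark G: refs=null G, marked=C F G H
Mark D: refs=A G, marked=C D F G H
Mark A: refs=null H null, marked=A C D F G H
Unmarked (collected): B E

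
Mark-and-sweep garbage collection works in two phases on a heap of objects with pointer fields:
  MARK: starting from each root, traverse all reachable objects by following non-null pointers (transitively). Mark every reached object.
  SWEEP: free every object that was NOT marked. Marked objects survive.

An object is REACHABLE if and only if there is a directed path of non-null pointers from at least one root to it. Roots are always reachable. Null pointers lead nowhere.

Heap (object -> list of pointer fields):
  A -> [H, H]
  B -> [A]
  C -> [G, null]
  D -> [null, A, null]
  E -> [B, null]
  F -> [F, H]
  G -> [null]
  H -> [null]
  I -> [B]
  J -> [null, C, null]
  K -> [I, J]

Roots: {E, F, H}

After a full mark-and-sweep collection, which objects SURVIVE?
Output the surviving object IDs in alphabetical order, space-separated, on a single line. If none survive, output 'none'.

Roots: E F H
Mark E: refs=B null, marked=E
Mark F: refs=F H, marked=E F
Mark H: refs=null, marked=E F H
Mark B: refs=A, marked=B E F H
Mark A: refs=H H, marked=A B E F H
Unmarked (collected): C D G I J K

Answer: A B E F H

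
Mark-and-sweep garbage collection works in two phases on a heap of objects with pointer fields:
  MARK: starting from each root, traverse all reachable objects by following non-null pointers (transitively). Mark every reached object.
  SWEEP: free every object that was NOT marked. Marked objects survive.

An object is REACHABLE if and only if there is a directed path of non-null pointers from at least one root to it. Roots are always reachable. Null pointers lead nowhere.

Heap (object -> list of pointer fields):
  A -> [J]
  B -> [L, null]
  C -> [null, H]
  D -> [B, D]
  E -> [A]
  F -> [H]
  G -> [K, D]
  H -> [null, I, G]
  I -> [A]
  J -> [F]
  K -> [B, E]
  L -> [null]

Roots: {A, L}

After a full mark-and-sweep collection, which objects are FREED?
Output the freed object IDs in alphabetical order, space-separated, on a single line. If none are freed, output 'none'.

Roots: A L
Mark A: refs=J, marked=A
Mark L: refs=null, marked=A L
Mark J: refs=F, marked=A J L
Mark F: refs=H, marked=A F J L
Mark H: refs=null I G, marked=A F H J L
Mark I: refs=A, marked=A F H I J L
Mark G: refs=K D, marked=A F G H I J L
Mark K: refs=B E, marked=A F G H I J K L
Mark D: refs=B D, marked=A D F G H I J K L
Mark B: refs=L null, marked=A B D F G H I J K L
Mark E: refs=A, marked=A B D E F G H I J K L
Unmarked (collected): C

Answer: C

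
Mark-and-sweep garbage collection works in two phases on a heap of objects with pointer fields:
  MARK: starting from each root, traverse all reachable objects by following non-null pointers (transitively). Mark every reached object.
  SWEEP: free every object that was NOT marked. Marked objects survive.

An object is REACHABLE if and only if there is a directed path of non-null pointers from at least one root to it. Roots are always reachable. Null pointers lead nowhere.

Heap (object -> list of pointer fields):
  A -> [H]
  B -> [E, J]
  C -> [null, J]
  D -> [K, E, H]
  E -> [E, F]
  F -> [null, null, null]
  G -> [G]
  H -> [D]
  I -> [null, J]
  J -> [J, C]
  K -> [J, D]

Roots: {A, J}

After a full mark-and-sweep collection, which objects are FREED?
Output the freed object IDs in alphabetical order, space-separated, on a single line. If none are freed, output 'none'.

Answer: B G I

Derivation:
Roots: A J
Mark A: refs=H, marked=A
Mark J: refs=J C, marked=A J
Mark H: refs=D, marked=A H J
Mark C: refs=null J, marked=A C H J
Mark D: refs=K E H, marked=A C D H J
Mark K: refs=J D, marked=A C D H J K
Mark E: refs=E F, marked=A C D E H J K
Mark F: refs=null null null, marked=A C D E F H J K
Unmarked (collected): B G I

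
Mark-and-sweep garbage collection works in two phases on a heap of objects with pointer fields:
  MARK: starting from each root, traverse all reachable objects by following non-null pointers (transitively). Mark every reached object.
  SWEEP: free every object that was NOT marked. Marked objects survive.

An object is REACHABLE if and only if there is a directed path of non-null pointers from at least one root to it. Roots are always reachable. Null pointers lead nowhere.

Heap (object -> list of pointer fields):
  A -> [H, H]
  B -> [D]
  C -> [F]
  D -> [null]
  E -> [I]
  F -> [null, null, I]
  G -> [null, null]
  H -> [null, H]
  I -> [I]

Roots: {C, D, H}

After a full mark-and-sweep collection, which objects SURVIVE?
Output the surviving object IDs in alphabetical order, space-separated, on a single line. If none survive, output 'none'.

Roots: C D H
Mark C: refs=F, marked=C
Mark D: refs=null, marked=C D
Mark H: refs=null H, marked=C D H
Mark F: refs=null null I, marked=C D F H
Mark I: refs=I, marked=C D F H I
Unmarked (collected): A B E G

Answer: C D F H I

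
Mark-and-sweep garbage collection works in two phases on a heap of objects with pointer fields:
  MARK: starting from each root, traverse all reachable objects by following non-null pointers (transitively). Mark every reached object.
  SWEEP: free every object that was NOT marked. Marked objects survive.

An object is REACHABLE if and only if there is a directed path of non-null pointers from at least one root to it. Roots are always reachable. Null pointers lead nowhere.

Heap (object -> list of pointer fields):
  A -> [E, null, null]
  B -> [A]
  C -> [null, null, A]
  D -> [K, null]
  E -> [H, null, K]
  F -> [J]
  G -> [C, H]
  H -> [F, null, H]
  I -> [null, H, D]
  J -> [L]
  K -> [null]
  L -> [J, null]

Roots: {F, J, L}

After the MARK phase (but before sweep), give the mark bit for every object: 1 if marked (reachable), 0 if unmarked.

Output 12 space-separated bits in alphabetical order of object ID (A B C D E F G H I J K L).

Roots: F J L
Mark F: refs=J, marked=F
Mark J: refs=L, marked=F J
Mark L: refs=J null, marked=F J L
Unmarked (collected): A B C D E G H I K

Answer: 0 0 0 0 0 1 0 0 0 1 0 1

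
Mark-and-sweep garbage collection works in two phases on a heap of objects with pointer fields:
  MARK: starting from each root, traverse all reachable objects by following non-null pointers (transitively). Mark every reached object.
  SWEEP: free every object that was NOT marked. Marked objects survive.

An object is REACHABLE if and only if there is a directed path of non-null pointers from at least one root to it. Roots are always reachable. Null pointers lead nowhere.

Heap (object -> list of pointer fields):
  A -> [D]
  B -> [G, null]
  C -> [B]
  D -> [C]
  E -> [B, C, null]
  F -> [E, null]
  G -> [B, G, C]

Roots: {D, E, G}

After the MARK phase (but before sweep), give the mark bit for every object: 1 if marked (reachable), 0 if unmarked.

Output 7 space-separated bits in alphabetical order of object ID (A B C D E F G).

Answer: 0 1 1 1 1 0 1

Derivation:
Roots: D E G
Mark D: refs=C, marked=D
Mark E: refs=B C null, marked=D E
Mark G: refs=B G C, marked=D E G
Mark C: refs=B, marked=C D E G
Mark B: refs=G null, marked=B C D E G
Unmarked (collected): A F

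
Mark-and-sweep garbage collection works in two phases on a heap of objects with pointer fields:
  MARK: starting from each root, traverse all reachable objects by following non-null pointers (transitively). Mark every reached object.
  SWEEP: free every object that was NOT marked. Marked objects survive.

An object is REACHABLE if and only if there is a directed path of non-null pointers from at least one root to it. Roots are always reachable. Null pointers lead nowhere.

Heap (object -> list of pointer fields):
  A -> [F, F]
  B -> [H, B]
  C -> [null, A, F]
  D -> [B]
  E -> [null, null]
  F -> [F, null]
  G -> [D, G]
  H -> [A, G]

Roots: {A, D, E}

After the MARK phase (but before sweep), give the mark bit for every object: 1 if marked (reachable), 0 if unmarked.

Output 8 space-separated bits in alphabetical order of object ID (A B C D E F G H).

Answer: 1 1 0 1 1 1 1 1

Derivation:
Roots: A D E
Mark A: refs=F F, marked=A
Mark D: refs=B, marked=A D
Mark E: refs=null null, marked=A D E
Mark F: refs=F null, marked=A D E F
Mark B: refs=H B, marked=A B D E F
Mark H: refs=A G, marked=A B D E F H
Mark G: refs=D G, marked=A B D E F G H
Unmarked (collected): C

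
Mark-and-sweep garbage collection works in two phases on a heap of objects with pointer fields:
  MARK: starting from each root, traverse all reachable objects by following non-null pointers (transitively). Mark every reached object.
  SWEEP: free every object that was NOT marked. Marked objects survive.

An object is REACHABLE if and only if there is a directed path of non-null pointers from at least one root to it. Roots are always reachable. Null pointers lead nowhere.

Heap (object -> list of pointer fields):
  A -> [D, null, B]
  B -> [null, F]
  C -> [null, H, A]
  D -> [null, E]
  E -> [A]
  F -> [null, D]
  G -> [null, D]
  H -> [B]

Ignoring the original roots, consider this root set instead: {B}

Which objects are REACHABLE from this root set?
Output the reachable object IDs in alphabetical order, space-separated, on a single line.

Roots: B
Mark B: refs=null F, marked=B
Mark F: refs=null D, marked=B F
Mark D: refs=null E, marked=B D F
Mark E: refs=A, marked=B D E F
Mark A: refs=D null B, marked=A B D E F
Unmarked (collected): C G H

Answer: A B D E F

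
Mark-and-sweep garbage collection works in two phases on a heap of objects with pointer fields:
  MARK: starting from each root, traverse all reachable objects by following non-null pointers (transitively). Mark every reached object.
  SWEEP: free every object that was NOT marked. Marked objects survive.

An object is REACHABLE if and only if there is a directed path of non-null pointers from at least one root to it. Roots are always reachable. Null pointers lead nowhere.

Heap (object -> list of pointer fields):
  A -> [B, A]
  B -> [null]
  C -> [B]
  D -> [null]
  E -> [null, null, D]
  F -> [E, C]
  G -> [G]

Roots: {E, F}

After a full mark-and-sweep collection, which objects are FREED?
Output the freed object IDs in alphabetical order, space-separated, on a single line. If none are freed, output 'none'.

Roots: E F
Mark E: refs=null null D, marked=E
Mark F: refs=E C, marked=E F
Mark D: refs=null, marked=D E F
Mark C: refs=B, marked=C D E F
Mark B: refs=null, marked=B C D E F
Unmarked (collected): A G

Answer: A G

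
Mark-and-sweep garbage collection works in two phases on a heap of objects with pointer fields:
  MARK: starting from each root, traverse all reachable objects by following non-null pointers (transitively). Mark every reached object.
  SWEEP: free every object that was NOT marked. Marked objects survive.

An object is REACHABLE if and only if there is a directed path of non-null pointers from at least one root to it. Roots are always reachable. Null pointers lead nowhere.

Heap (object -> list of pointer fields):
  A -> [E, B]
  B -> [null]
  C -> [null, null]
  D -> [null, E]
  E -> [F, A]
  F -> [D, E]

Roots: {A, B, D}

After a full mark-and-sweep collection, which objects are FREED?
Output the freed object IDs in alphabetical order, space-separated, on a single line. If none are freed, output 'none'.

Answer: C

Derivation:
Roots: A B D
Mark A: refs=E B, marked=A
Mark B: refs=null, marked=A B
Mark D: refs=null E, marked=A B D
Mark E: refs=F A, marked=A B D E
Mark F: refs=D E, marked=A B D E F
Unmarked (collected): C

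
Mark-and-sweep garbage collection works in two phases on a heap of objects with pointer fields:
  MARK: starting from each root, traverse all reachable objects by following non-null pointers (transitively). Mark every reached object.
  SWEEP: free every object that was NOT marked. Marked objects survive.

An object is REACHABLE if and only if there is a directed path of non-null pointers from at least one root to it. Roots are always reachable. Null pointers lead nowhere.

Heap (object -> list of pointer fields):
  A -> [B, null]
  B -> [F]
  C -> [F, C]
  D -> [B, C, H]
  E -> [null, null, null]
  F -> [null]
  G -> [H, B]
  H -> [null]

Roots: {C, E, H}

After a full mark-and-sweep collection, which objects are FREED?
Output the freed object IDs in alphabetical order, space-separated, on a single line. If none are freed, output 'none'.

Roots: C E H
Mark C: refs=F C, marked=C
Mark E: refs=null null null, marked=C E
Mark H: refs=null, marked=C E H
Mark F: refs=null, marked=C E F H
Unmarked (collected): A B D G

Answer: A B D G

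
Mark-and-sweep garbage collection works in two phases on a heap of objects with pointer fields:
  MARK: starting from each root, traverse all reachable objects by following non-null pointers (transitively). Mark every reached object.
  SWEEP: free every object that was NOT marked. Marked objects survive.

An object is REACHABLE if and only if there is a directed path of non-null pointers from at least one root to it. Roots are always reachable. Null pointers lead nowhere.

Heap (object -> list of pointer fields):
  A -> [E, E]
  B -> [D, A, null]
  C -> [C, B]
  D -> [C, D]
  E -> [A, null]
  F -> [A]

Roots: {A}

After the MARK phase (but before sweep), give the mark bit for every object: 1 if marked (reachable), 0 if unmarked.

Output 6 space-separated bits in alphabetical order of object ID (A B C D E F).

Answer: 1 0 0 0 1 0

Derivation:
Roots: A
Mark A: refs=E E, marked=A
Mark E: refs=A null, marked=A E
Unmarked (collected): B C D F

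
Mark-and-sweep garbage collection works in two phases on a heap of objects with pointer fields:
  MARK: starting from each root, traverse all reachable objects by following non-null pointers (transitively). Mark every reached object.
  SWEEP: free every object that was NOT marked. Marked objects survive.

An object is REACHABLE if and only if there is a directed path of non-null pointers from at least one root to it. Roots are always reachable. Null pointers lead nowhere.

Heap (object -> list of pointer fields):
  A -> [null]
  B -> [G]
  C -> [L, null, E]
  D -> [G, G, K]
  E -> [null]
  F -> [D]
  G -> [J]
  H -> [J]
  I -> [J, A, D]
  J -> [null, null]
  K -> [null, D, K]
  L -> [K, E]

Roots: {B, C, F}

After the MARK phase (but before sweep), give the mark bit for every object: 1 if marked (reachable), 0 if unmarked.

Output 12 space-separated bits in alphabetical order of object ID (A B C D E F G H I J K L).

Answer: 0 1 1 1 1 1 1 0 0 1 1 1

Derivation:
Roots: B C F
Mark B: refs=G, marked=B
Mark C: refs=L null E, marked=B C
Mark F: refs=D, marked=B C F
Mark G: refs=J, marked=B C F G
Mark L: refs=K E, marked=B C F G L
Mark E: refs=null, marked=B C E F G L
Mark D: refs=G G K, marked=B C D E F G L
Mark J: refs=null null, marked=B C D E F G J L
Mark K: refs=null D K, marked=B C D E F G J K L
Unmarked (collected): A H I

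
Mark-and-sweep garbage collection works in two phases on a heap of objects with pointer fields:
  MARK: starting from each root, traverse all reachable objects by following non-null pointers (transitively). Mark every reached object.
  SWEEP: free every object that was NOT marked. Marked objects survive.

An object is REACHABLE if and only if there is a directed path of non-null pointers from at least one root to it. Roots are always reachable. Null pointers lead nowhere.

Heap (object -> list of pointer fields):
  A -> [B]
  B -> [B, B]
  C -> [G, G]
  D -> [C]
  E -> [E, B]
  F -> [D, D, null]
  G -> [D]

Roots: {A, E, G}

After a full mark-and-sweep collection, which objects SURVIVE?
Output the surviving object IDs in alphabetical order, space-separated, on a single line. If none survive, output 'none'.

Answer: A B C D E G

Derivation:
Roots: A E G
Mark A: refs=B, marked=A
Mark E: refs=E B, marked=A E
Mark G: refs=D, marked=A E G
Mark B: refs=B B, marked=A B E G
Mark D: refs=C, marked=A B D E G
Mark C: refs=G G, marked=A B C D E G
Unmarked (collected): F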